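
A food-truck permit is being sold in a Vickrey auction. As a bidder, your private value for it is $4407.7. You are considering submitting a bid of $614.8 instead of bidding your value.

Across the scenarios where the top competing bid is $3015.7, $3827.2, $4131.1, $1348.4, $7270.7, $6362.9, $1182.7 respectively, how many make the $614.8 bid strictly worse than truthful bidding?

5

The deviation hurts exactly when the highest competing bid lies strictly between $614.8 and $4407.7 — underbidding then forfeits a profitable win.
$3015.7: inside the interval → strictly worse (loss $1392).
$3827.2: inside the interval → strictly worse (loss $580.5).
$4131.1: inside the interval → strictly worse (loss $276.6).
$1348.4: inside the interval → strictly worse (loss $3059.3).
$7270.7: above both → same outcome either way.
$6362.9: above both → same outcome either way.
$1182.7: inside the interval → strictly worse (loss $3225).
Count: 5.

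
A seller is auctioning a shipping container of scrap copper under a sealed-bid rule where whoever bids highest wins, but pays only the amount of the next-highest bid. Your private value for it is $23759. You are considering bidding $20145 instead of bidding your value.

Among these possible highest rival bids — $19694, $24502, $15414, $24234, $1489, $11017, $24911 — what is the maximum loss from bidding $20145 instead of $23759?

$19694: same outcome either way → loss $0.
$24502: same outcome either way → loss $0.
$15414: same outcome either way → loss $0.
$24234: same outcome either way → loss $0.
$1489: same outcome either way → loss $0.
$11017: same outcome either way → loss $0.
$24911: same outcome either way → loss $0.
Maximum loss: $0.

$0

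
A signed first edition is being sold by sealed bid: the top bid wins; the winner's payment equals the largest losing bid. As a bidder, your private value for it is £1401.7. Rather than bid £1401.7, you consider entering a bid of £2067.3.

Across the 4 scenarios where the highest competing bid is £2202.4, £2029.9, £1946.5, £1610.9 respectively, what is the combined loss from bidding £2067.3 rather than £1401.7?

The deviation costs you only when the competing bid falls strictly between £1401.7 and £2067.3; elsewhere both bids give the same outcome.
£2202.4: outcomes coincide → loss £0.
£2029.9: truthful payoff £0, deviation payoff −£628.2 → loss £628.2.
£1946.5: truthful payoff £0, deviation payoff −£544.8 → loss £544.8.
£1610.9: truthful payoff £0, deviation payoff −£209.2 → loss £209.2.
Total loss = £628.2 + £544.8 + £209.2 = £1382.2.

£1382.2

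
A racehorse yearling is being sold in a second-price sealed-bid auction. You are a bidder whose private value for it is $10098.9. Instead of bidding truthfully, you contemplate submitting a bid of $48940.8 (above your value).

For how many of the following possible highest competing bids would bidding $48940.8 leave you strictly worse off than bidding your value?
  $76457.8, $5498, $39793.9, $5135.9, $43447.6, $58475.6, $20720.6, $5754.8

The deviation hurts exactly when the highest competing bid lies strictly between $10098.9 and $48940.8 — overbidding then wins at a price above your value.
$76457.8: above both → same outcome either way.
$5498: below both → same outcome either way.
$39793.9: inside the interval → strictly worse (loss $29695).
$5135.9: below both → same outcome either way.
$43447.6: inside the interval → strictly worse (loss $33348.7).
$58475.6: above both → same outcome either way.
$20720.6: inside the interval → strictly worse (loss $10621.7).
$5754.8: below both → same outcome either way.
Count: 3.

3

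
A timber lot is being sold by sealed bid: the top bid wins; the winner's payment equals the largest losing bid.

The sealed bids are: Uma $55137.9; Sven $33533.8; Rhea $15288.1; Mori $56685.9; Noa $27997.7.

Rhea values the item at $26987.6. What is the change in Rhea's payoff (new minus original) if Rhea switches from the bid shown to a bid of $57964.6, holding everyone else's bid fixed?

The highest bid among the other bidders is $56685.9; Rhea's bid doesn't change that.
Original bid $15288.1: Rhea is not highest (top rival bid is $56685.9); payoff $0.
Alternative bid $57964.6: Rhea is highest, pays the top rival bid $56685.9; payoff $26987.6 − $56685.9 = −$29698.3.
Change in payoff = −$29698.3 − ($0) = −$29698.3.

−$29698.3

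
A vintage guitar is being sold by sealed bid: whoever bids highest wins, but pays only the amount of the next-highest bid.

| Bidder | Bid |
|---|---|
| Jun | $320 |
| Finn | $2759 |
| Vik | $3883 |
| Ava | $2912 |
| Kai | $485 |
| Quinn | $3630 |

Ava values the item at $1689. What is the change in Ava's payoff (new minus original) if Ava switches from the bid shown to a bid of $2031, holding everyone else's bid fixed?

The highest bid among the other bidders is $3883; Ava's bid doesn't change that.
Original bid $2912: Ava is not highest (top rival bid is $3883); payoff $0.
Alternative bid $2031: Ava is not highest (top rival bid is $3883); payoff $0.
Change in payoff = $0 − ($0) = $0.

$0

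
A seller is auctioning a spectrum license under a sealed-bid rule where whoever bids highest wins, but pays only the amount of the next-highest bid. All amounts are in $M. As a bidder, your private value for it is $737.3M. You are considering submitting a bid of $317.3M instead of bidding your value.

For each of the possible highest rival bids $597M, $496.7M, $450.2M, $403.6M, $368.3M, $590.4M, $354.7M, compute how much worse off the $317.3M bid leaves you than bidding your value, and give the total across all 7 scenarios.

$1900.2M

The deviation costs you only when the competing bid falls strictly between $317.3M and $737.3M; elsewhere both bids give the same outcome.
$597M: truthful payoff $140.3M, deviation payoff $0M → loss $140.3M.
$496.7M: truthful payoff $240.6M, deviation payoff $0M → loss $240.6M.
$450.2M: truthful payoff $287.1M, deviation payoff $0M → loss $287.1M.
$403.6M: truthful payoff $333.7M, deviation payoff $0M → loss $333.7M.
$368.3M: truthful payoff $369M, deviation payoff $0M → loss $369M.
$590.4M: truthful payoff $146.9M, deviation payoff $0M → loss $146.9M.
$354.7M: truthful payoff $382.6M, deviation payoff $0M → loss $382.6M.
Total loss = $140.3M + $240.6M + $287.1M + $333.7M + $369M + $146.9M + $382.6M = $1900.2M.
In a second-price auction your bid sets only whether you win, not what you pay, so bidding your true value is weakly dominant.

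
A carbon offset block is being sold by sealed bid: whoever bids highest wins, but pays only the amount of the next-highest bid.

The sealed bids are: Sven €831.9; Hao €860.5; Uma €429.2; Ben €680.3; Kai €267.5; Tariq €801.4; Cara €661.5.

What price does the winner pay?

€831.9

Highest bid: Hao at €860.5, so Hao wins.
Second-highest bid: Sven at €831.9 — that is the price the winner pays.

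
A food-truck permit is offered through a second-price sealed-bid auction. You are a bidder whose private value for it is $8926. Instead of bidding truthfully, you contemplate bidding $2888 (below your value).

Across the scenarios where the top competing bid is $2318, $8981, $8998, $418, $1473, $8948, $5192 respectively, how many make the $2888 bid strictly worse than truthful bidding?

The deviation hurts exactly when the highest competing bid lies strictly between $2888 and $8926 — underbidding then forfeits a profitable win.
$2318: below both → same outcome either way.
$8981: above both → same outcome either way.
$8998: above both → same outcome either way.
$418: below both → same outcome either way.
$1473: below both → same outcome either way.
$8948: above both → same outcome either way.
$5192: inside the interval → strictly worse (loss $3734).
Count: 1.

1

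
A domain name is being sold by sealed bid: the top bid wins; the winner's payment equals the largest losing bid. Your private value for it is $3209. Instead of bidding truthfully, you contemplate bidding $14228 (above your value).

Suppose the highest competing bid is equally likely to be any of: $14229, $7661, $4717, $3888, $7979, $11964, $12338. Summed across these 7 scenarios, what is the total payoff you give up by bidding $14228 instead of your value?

$29293

The deviation costs you only when the competing bid falls strictly between $3209 and $14228; elsewhere both bids give the same outcome.
$14229: outcomes coincide → loss $0.
$7661: truthful payoff $0, deviation payoff −$4452 → loss $4452.
$4717: truthful payoff $0, deviation payoff −$1508 → loss $1508.
$3888: truthful payoff $0, deviation payoff −$679 → loss $679.
$7979: truthful payoff $0, deviation payoff −$4770 → loss $4770.
$11964: truthful payoff $0, deviation payoff −$8755 → loss $8755.
$12338: truthful payoff $0, deviation payoff −$9129 → loss $9129.
Total loss = $4452 + $1508 + $679 + $4770 + $8755 + $9129 = $29293.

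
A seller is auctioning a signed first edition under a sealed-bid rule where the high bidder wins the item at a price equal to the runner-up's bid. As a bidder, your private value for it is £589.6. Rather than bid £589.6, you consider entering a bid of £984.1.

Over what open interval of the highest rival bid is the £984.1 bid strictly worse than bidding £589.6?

If the competing bid is below £589.6, both bids win at the same price — no difference.
If it is above £984.1, both bids lose — no difference.
If it lies strictly between £589.6 and £984.1, bidding your value loses (payoff 0) while bidding £984.1 wins at a price above your value (payoff negative).
So the deviation strictly hurts on the open interval (£589.6, £984.1).

(£589.6, £984.1)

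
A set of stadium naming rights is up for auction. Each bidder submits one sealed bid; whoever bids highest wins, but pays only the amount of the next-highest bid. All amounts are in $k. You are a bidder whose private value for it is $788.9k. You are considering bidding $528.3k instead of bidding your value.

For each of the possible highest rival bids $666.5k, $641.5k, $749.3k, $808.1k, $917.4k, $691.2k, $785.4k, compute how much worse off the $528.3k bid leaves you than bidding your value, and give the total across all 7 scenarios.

The deviation costs you only when the competing bid falls strictly between $528.3k and $788.9k; elsewhere both bids give the same outcome.
$666.5k: truthful payoff $122.4k, deviation payoff $0k → loss $122.4k.
$641.5k: truthful payoff $147.4k, deviation payoff $0k → loss $147.4k.
$749.3k: truthful payoff $39.6k, deviation payoff $0k → loss $39.6k.
$808.1k: outcomes coincide → loss $0k.
$917.4k: outcomes coincide → loss $0k.
$691.2k: truthful payoff $97.7k, deviation payoff $0k → loss $97.7k.
$785.4k: truthful payoff $3.5k, deviation payoff $0k → loss $3.5k.
Total loss = $122.4k + $147.4k + $39.6k + $97.7k + $3.5k = $410.6k.

$410.6k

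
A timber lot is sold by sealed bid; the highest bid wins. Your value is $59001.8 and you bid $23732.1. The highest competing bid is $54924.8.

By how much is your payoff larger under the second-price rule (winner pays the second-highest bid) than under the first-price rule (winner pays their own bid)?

$0

Your bid $23732.1 is below $54924.8, so you lose under either rule.
Payoff is $0 in both cases; difference = $0.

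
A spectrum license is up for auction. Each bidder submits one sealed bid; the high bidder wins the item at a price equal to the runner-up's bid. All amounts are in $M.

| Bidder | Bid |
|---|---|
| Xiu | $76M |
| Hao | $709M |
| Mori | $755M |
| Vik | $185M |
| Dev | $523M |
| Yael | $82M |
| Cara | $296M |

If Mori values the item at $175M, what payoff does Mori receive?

Highest bid: Mori at $755M, so Mori wins.
Second-highest bid: Hao at $709M — that is the price the winner pays.
Mori's payoff = value − price = $175M − $709M = −$534M.

−$534M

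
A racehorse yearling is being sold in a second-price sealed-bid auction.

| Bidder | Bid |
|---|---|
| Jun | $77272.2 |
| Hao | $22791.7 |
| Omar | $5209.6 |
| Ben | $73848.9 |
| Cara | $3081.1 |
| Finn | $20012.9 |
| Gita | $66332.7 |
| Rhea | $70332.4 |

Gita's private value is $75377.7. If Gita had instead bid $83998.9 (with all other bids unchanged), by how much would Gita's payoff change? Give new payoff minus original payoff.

The highest bid among the other bidders is $77272.2; Gita's bid doesn't change that.
Original bid $66332.7: Gita is not highest (top rival bid is $77272.2); payoff $0.
Alternative bid $83998.9: Gita is highest, pays the top rival bid $77272.2; payoff $75377.7 − $77272.2 = −$1894.5.
Change in payoff = −$1894.5 − ($0) = −$1894.5.

−$1894.5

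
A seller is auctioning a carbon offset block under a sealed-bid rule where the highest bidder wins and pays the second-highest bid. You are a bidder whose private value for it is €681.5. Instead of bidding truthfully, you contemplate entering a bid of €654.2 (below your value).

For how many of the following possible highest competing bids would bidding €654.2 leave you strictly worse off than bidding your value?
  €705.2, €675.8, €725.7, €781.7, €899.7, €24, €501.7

1

The deviation hurts exactly when the highest competing bid lies strictly between €654.2 and €681.5 — underbidding then forfeits a profitable win.
€705.2: above both → same outcome either way.
€675.8: inside the interval → strictly worse (loss €5.7).
€725.7: above both → same outcome either way.
€781.7: above both → same outcome either way.
€899.7: above both → same outcome either way.
€24: below both → same outcome either way.
€501.7: below both → same outcome either way.
Count: 1.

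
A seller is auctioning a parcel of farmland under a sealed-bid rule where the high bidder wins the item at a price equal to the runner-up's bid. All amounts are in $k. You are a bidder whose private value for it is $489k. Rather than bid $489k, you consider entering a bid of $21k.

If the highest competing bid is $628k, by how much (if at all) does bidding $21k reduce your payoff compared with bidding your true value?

$0k

Bidding your value $489k: you lose (since $489k < $628k). Payoff $0k.
Bidding $21k: you lose. Payoff $0k.
Difference = $0k − $0k = $0k; both bids lead to the same outcome because the competing bid is above both your value and your alternative bid.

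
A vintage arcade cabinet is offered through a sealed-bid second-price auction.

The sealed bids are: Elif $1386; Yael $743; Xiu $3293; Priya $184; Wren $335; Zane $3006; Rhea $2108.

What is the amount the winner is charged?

$3006

Highest bid: Xiu at $3293, so Xiu wins.
Second-highest bid: Zane at $3006 — that is the price the winner pays.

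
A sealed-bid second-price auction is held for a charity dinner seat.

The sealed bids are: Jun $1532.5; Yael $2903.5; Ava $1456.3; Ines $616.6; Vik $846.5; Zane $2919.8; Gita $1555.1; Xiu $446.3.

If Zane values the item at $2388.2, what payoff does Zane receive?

−$515.3

Highest bid: Zane at $2919.8, so Zane wins.
Second-highest bid: Yael at $2903.5 — that is the price the winner pays.
Zane's payoff = value − price = $2388.2 − $2903.5 = −$515.3.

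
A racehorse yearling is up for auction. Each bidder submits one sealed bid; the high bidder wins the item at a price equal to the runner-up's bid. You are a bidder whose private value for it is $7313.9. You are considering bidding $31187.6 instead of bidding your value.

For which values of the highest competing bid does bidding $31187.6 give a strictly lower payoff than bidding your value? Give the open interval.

If the competing bid is below $7313.9, both bids win at the same price — no difference.
If it is above $31187.6, both bids lose — no difference.
If it lies strictly between $7313.9 and $31187.6, bidding your value loses (payoff 0) while bidding $31187.6 wins at a price above your value (payoff negative).
So the deviation strictly hurts on the open interval ($7313.9, $31187.6).

($7313.9, $31187.6)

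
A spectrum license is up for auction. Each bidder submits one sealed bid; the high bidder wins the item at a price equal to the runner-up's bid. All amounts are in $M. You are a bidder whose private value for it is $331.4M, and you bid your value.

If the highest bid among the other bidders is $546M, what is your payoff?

$0M

Your bid $331.4M is below the highest competing bid $546M, so you lose.
A losing bidder pays nothing and receives nothing: payoff = $0M.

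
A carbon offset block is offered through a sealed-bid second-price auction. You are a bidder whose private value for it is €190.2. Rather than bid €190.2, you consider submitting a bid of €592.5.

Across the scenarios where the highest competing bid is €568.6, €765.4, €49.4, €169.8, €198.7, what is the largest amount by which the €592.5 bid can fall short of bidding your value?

€568.6: truthful gives €0, deviation gives −€378.4 → loss €378.4.
€765.4: same outcome either way → loss €0.
€49.4: same outcome either way → loss €0.
€169.8: same outcome either way → loss €0.
€198.7: truthful gives €0, deviation gives −€8.5 → loss €8.5.
Maximum loss: €378.4.

€378.4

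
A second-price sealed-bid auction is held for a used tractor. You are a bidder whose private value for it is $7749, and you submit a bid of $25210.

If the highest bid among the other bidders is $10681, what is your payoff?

−$2932

Your bid $25210 exceeds the highest competing bid $10681, so you win.
In a second-price auction the winner pays the second-highest bid, $10681.
Payoff = value − price = $7749 − $10681 = −$2932.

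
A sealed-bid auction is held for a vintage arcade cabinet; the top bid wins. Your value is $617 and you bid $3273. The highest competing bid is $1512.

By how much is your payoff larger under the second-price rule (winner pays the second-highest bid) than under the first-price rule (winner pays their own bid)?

You have the highest bid, so you win under either rule.
Second-price: pay $1512 → payoff −$895.
First-price: pay your own bid $3273 → payoff −$2656.
Difference = −$895 − (−$2656) = $1761.

$1761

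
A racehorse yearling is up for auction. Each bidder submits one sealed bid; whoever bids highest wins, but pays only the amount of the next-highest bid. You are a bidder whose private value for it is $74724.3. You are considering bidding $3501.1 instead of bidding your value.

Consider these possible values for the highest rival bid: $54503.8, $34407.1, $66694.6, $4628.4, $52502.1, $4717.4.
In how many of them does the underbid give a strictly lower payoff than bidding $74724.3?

6

The deviation hurts exactly when the highest competing bid lies strictly between $3501.1 and $74724.3 — underbidding then forfeits a profitable win.
$54503.8: inside the interval → strictly worse (loss $20220.5).
$34407.1: inside the interval → strictly worse (loss $40317.2).
$66694.6: inside the interval → strictly worse (loss $8029.7).
$4628.4: inside the interval → strictly worse (loss $70095.9).
$52502.1: inside the interval → strictly worse (loss $22222.2).
$4717.4: inside the interval → strictly worse (loss $70006.9).
Count: 6.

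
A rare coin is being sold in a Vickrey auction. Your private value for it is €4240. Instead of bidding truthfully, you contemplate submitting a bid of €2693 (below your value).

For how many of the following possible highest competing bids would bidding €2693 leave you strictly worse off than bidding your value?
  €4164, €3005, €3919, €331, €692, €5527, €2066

The deviation hurts exactly when the highest competing bid lies strictly between €2693 and €4240 — underbidding then forfeits a profitable win.
€4164: inside the interval → strictly worse (loss €76).
€3005: inside the interval → strictly worse (loss €1235).
€3919: inside the interval → strictly worse (loss €321).
€331: below both → same outcome either way.
€692: below both → same outcome either way.
€5527: above both → same outcome either way.
€2066: below both → same outcome either way.
Count: 3.

3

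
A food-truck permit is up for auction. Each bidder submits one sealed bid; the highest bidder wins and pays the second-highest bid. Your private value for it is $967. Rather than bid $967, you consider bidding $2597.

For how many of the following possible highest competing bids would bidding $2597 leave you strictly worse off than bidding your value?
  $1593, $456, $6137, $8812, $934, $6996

The deviation hurts exactly when the highest competing bid lies strictly between $967 and $2597 — overbidding then wins at a price above your value.
$1593: inside the interval → strictly worse (loss $626).
$456: below both → same outcome either way.
$6137: above both → same outcome either way.
$8812: above both → same outcome either way.
$934: below both → same outcome either way.
$6996: above both → same outcome either way.
Count: 1.

1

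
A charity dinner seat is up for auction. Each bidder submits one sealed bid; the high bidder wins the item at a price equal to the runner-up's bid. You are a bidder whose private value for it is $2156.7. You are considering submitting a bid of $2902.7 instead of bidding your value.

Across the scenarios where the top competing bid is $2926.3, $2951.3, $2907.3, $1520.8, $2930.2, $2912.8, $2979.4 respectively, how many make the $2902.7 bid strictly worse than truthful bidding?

The deviation hurts exactly when the highest competing bid lies strictly between $2156.7 and $2902.7 — overbidding then wins at a price above your value.
$2926.3: above both → same outcome either way.
$2951.3: above both → same outcome either way.
$2907.3: above both → same outcome either way.
$1520.8: below both → same outcome either way.
$2930.2: above both → same outcome either way.
$2912.8: above both → same outcome either way.
$2979.4: above both → same outcome either way.
Count: 0.

0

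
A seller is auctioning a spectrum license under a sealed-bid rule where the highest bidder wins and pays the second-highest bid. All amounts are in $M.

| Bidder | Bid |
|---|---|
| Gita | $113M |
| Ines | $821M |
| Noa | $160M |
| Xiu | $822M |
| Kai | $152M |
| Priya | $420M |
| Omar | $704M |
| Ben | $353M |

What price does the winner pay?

Highest bid: Xiu at $822M, so Xiu wins.
Second-highest bid: Ines at $821M — that is the price the winner pays.

$821M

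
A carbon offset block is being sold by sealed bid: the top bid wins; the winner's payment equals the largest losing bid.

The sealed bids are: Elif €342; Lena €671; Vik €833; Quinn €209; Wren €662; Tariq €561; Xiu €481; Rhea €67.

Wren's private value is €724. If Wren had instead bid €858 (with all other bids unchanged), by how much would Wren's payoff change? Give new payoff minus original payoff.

−€109

The highest bid among the other bidders is €833; Wren's bid doesn't change that.
Original bid €662: Wren is not highest (top rival bid is €833); payoff €0.
Alternative bid €858: Wren is highest, pays the top rival bid €833; payoff €724 − €833 = −€109.
Change in payoff = −€109 − (€0) = −€109.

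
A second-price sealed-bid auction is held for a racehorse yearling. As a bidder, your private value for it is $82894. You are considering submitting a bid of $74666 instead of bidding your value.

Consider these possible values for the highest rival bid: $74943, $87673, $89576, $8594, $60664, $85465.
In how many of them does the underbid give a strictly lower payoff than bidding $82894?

The deviation hurts exactly when the highest competing bid lies strictly between $74666 and $82894 — underbidding then forfeits a profitable win.
$74943: inside the interval → strictly worse (loss $7951).
$87673: above both → same outcome either way.
$89576: above both → same outcome either way.
$8594: below both → same outcome either way.
$60664: below both → same outcome either way.
$85465: above both → same outcome either way.
Count: 1.

1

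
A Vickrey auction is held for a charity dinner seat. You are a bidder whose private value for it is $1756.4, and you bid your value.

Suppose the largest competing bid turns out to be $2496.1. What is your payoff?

Your bid $1756.4 is below the highest competing bid $2496.1, so you lose.
A losing bidder pays nothing and receives nothing: payoff = $0.

$0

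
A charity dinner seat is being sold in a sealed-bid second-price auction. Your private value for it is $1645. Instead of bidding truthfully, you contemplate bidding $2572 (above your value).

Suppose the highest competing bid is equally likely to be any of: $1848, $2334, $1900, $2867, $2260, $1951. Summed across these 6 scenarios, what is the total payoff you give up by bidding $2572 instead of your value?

$2068

The deviation costs you only when the competing bid falls strictly between $1645 and $2572; elsewhere both bids give the same outcome.
$1848: truthful payoff $0, deviation payoff −$203 → loss $203.
$2334: truthful payoff $0, deviation payoff −$689 → loss $689.
$1900: truthful payoff $0, deviation payoff −$255 → loss $255.
$2867: outcomes coincide → loss $0.
$2260: truthful payoff $0, deviation payoff −$615 → loss $615.
$1951: truthful payoff $0, deviation payoff −$306 → loss $306.
Total loss = $203 + $689 + $255 + $615 + $306 = $2068.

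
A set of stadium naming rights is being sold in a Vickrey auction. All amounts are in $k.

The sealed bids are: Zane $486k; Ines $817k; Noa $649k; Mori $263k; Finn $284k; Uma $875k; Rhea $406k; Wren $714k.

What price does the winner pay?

$817k

Highest bid: Uma at $875k, so Uma wins.
Second-highest bid: Ines at $817k — that is the price the winner pays.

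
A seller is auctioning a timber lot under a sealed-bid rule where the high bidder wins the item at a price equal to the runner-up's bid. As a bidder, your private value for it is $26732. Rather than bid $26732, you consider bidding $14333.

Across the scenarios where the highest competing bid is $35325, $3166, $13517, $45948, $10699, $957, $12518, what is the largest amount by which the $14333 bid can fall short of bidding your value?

$0

$35325: same outcome either way → loss $0.
$3166: same outcome either way → loss $0.
$13517: same outcome either way → loss $0.
$45948: same outcome either way → loss $0.
$10699: same outcome either way → loss $0.
$957: same outcome either way → loss $0.
$12518: same outcome either way → loss $0.
Maximum loss: $0.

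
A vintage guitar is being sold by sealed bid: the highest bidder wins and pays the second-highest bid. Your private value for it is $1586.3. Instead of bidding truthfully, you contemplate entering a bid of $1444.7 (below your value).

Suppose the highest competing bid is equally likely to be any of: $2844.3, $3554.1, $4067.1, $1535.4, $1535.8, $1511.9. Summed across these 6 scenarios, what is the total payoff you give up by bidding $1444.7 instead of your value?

$175.8

The deviation costs you only when the competing bid falls strictly between $1444.7 and $1586.3; elsewhere both bids give the same outcome.
$2844.3: outcomes coincide → loss $0.
$3554.1: outcomes coincide → loss $0.
$4067.1: outcomes coincide → loss $0.
$1535.4: truthful payoff $50.9, deviation payoff $0 → loss $50.9.
$1535.8: truthful payoff $50.5, deviation payoff $0 → loss $50.5.
$1511.9: truthful payoff $74.4, deviation payoff $0 → loss $74.4.
Total loss = $50.9 + $50.5 + $74.4 = $175.8.
In a second-price auction your bid sets only whether you win, not what you pay, so bidding your true value is weakly dominant.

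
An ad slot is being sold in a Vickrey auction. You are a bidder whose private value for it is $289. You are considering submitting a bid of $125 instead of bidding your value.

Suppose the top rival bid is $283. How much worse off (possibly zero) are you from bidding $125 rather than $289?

Bidding your value $289: you win (since $289 > $283) and pay $283. Payoff $6.
Bidding $125: you lose. Payoff $0.
The competing bid $283 lies between your shaded bid and your value, so underbidding forfeits an item you could have won at a profitable price.
Loss from deviating = $6 − ($0) = $6.

$6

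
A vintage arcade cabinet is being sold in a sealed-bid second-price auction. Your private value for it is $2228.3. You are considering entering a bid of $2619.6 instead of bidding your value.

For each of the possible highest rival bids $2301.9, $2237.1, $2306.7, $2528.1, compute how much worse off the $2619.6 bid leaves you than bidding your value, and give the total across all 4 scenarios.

$460.6

The deviation costs you only when the competing bid falls strictly between $2228.3 and $2619.6; elsewhere both bids give the same outcome.
$2301.9: truthful payoff $0, deviation payoff −$73.6 → loss $73.6.
$2237.1: truthful payoff $0, deviation payoff −$8.8 → loss $8.8.
$2306.7: truthful payoff $0, deviation payoff −$78.4 → loss $78.4.
$2528.1: truthful payoff $0, deviation payoff −$299.8 → loss $299.8.
Total loss = $73.6 + $8.8 + $78.4 + $299.8 = $460.6.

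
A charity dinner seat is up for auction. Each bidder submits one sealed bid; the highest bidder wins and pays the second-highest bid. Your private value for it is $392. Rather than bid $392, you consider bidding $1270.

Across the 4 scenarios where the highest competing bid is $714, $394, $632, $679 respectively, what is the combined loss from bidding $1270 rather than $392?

$851

The deviation costs you only when the competing bid falls strictly between $392 and $1270; elsewhere both bids give the same outcome.
$714: truthful payoff $0, deviation payoff −$322 → loss $322.
$394: truthful payoff $0, deviation payoff −$2 → loss $2.
$632: truthful payoff $0, deviation payoff −$240 → loss $240.
$679: truthful payoff $0, deviation payoff −$287 → loss $287.
Total loss = $322 + $2 + $240 + $287 = $851.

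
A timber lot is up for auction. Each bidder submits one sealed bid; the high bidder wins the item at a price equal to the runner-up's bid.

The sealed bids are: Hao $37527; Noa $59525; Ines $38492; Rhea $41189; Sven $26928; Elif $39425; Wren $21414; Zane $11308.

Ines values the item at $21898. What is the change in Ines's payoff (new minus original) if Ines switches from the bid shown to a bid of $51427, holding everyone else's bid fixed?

$0

The highest bid among the other bidders is $59525; Ines's bid doesn't change that.
Original bid $38492: Ines is not highest (top rival bid is $59525); payoff $0.
Alternative bid $51427: Ines is not highest (top rival bid is $59525); payoff $0.
Change in payoff = $0 − ($0) = $0.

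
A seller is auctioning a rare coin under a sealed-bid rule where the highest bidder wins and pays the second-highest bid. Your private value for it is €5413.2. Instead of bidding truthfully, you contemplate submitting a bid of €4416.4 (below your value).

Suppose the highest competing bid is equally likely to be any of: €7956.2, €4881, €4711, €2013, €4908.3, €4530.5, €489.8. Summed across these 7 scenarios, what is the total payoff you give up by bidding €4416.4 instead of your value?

The deviation costs you only when the competing bid falls strictly between €4416.4 and €5413.2; elsewhere both bids give the same outcome.
€7956.2: outcomes coincide → loss €0.
€4881: truthful payoff €532.2, deviation payoff €0 → loss €532.2.
€4711: truthful payoff €702.2, deviation payoff €0 → loss €702.2.
€2013: outcomes coincide → loss €0.
€4908.3: truthful payoff €504.9, deviation payoff €0 → loss €504.9.
€4530.5: truthful payoff €882.7, deviation payoff €0 → loss €882.7.
€489.8: outcomes coincide → loss €0.
Total loss = €532.2 + €702.2 + €504.9 + €882.7 = €2622.

€2622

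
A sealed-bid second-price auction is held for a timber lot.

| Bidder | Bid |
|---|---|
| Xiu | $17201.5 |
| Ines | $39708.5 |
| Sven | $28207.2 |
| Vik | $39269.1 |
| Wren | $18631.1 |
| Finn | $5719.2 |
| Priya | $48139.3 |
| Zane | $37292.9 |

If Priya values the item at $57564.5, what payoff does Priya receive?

$17856

Highest bid: Priya at $48139.3, so Priya wins.
Second-highest bid: Ines at $39708.5 — that is the price the winner pays.
Priya's payoff = value − price = $57564.5 − $39708.5 = $17856.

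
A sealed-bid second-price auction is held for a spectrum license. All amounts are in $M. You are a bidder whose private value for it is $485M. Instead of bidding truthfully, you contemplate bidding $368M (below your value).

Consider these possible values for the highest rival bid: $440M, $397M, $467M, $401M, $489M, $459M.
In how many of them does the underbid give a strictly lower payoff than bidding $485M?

5

The deviation hurts exactly when the highest competing bid lies strictly between $368M and $485M — underbidding then forfeits a profitable win.
$440M: inside the interval → strictly worse (loss $45M).
$397M: inside the interval → strictly worse (loss $88M).
$467M: inside the interval → strictly worse (loss $18M).
$401M: inside the interval → strictly worse (loss $84M).
$489M: above both → same outcome either way.
$459M: inside the interval → strictly worse (loss $26M).
Count: 5.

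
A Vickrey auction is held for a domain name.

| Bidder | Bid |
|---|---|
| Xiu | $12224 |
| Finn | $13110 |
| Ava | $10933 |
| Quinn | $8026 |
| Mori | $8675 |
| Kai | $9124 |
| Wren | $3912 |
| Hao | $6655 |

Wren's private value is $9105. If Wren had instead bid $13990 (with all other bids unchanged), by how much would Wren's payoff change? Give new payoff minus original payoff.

−$4005

The highest bid among the other bidders is $13110; Wren's bid doesn't change that.
Original bid $3912: Wren is not highest (top rival bid is $13110); payoff $0.
Alternative bid $13990: Wren is highest, pays the top rival bid $13110; payoff $9105 − $13110 = −$4005.
Change in payoff = −$4005 − ($0) = −$4005.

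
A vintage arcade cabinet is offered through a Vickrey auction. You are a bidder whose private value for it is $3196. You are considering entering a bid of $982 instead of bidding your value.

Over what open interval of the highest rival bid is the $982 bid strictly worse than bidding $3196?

($982, $3196)

If the competing bid is below $982, both bids win at the same price — no difference.
If it is above $3196, both bids lose — no difference.
If it lies strictly between $982 and $3196, bidding your value wins at a price below your value (positive payoff) while bidding $982 loses (payoff 0).
So the deviation strictly hurts on the open interval ($982, $3196).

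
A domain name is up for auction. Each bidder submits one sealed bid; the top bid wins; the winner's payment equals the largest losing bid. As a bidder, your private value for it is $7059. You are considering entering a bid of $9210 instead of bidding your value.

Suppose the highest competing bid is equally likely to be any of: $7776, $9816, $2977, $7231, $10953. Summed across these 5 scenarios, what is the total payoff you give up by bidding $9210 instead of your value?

The deviation costs you only when the competing bid falls strictly between $7059 and $9210; elsewhere both bids give the same outcome.
$7776: truthful payoff $0, deviation payoff −$717 → loss $717.
$9816: outcomes coincide → loss $0.
$2977: outcomes coincide → loss $0.
$7231: truthful payoff $0, deviation payoff −$172 → loss $172.
$10953: outcomes coincide → loss $0.
Total loss = $717 + $172 = $889.

$889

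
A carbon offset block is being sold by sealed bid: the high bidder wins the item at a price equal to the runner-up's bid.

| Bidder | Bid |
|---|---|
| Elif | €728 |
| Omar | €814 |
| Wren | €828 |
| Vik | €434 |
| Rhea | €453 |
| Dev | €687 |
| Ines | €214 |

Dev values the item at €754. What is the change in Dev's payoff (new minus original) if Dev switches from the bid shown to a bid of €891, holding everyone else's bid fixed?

The highest bid among the other bidders is €828; Dev's bid doesn't change that.
Original bid €687: Dev is not highest (top rival bid is €828); payoff €0.
Alternative bid €891: Dev is highest, pays the top rival bid €828; payoff €754 − €828 = −€74.
Change in payoff = −€74 − (€0) = −€74.

−€74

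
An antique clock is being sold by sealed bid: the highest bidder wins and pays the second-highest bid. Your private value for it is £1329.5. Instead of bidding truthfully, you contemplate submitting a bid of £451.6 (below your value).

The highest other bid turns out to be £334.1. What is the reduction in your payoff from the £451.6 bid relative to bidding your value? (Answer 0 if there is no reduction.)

£0

Bidding your value £1329.5: you win (since £1329.5 > £334.1) and pay £334.1. Payoff £995.4.
Bidding £451.6: you win and pay £334.1. Payoff £1329.5 − £334.1 = £995.4.
Difference = £995.4 − £995.4 = £0; both bids lead to the same outcome because the competing bid is below both your value and your alternative bid.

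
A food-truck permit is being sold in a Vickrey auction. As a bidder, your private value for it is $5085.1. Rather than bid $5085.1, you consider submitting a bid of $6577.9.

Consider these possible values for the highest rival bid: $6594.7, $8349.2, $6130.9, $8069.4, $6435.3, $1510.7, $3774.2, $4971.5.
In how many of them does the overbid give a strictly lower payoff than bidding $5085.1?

2

The deviation hurts exactly when the highest competing bid lies strictly between $5085.1 and $6577.9 — overbidding then wins at a price above your value.
$6594.7: above both → same outcome either way.
$8349.2: above both → same outcome either way.
$6130.9: inside the interval → strictly worse (loss $1045.8).
$8069.4: above both → same outcome either way.
$6435.3: inside the interval → strictly worse (loss $1350.2).
$1510.7: below both → same outcome either way.
$3774.2: below both → same outcome either way.
$4971.5: below both → same outcome either way.
Count: 2.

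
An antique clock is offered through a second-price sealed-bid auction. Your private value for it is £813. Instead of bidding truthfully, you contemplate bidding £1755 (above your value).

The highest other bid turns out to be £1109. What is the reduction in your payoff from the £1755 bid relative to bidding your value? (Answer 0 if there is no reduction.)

£296

Bidding your value £813: you lose (since £813 < £1109). Payoff £0.
Bidding £1755: you win and pay £1109. Payoff £813 − £1109 = −£296.
The competing bid £1109 lies between your value and your inflated bid, so overbidding wins an item priced above your value.
Loss from deviating = £0 − (−£296) = £296.
In a second-price auction your bid sets only whether you win, not what you pay, so bidding your true value is weakly dominant.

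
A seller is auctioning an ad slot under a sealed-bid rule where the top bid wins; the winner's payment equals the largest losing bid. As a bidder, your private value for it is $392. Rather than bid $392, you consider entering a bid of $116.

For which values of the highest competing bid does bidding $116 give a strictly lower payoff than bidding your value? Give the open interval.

($116, $392)

If the competing bid is below $116, both bids win at the same price — no difference.
If it is above $392, both bids lose — no difference.
If it lies strictly between $116 and $392, bidding your value wins at a price below your value (positive payoff) while bidding $116 loses (payoff 0).
So the deviation strictly hurts on the open interval ($116, $392).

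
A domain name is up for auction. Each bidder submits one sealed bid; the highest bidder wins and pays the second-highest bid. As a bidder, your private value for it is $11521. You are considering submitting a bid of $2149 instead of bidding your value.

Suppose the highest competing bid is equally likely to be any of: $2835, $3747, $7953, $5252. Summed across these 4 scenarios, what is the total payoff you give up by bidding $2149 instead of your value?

The deviation costs you only when the competing bid falls strictly between $2149 and $11521; elsewhere both bids give the same outcome.
$2835: truthful payoff $8686, deviation payoff $0 → loss $8686.
$3747: truthful payoff $7774, deviation payoff $0 → loss $7774.
$7953: truthful payoff $3568, deviation payoff $0 → loss $3568.
$5252: truthful payoff $6269, deviation payoff $0 → loss $6269.
Total loss = $8686 + $7774 + $3568 + $6269 = $26297.
In a second-price auction your bid sets only whether you win, not what you pay, so bidding your true value is weakly dominant.

$26297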